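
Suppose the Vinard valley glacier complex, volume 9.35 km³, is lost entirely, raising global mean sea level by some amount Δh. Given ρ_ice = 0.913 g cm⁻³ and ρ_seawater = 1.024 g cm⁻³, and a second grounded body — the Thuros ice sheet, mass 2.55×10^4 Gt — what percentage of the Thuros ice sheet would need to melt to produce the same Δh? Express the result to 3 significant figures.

≈ 0.0335 %

Equal sea-level rise means equal mass of meltwater, i.e. equal mass of ice lost.
Ice mass of Vinard: 8.537×10^12 kg; ice mass of Thuros: 2.550×10^16 kg.
Fraction required = 8.537×10^12 / 2.550×10^16 = 3.35×10^-4 → 0.0335 %.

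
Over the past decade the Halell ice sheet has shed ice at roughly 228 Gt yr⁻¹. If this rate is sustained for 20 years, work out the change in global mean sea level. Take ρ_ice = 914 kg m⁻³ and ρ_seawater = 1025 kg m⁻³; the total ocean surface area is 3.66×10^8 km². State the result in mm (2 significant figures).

Total mass lost = 228 Gt/yr × 20 yr = 4560 Gt = 4.560×10^15 kg.
ρ_w = 1025 kg m⁻³, so water volume = 4.560×10^15 / 1025 = 4.449×10^12 m³.
Δh = 4.449×10^12 / 3.66×10^14 = 0.0122 m = 12 mm.

≈ 12 mm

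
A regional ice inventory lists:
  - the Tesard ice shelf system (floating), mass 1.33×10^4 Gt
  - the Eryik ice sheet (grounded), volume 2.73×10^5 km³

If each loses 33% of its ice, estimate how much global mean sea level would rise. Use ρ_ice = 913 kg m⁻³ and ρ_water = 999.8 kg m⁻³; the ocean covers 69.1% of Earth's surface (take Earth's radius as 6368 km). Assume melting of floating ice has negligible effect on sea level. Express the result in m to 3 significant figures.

The Tesard ice shelf system is floating and already displaces its own weight of water, so its melt adds essentially nothing to sea level.
Eryik: 0.33 × 2.73×10^5 km³ × (913/999.8) = 8.227×10^4 km³ of water.
Total added water ≈ 8.227×10^13 m³ over 3.52×10^14 m² → Δh = 0.234 m.

≈ 0.234 m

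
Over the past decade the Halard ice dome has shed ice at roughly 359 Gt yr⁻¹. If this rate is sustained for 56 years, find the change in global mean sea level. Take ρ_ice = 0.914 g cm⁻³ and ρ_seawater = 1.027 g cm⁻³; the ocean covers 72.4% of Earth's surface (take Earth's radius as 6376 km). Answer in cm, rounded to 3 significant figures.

≈ 5.29 cm

Total mass lost = 359 Gt/yr × 56 yr = 2.010×10^4 Gt = 2.010×10^16 kg.
ρ_w = 1.027 g cm⁻³ = 1027 kg m⁻³, so water volume = 2.010×10^16 / 1027 = 1.958×10^13 m³.
Δh = 1.958×10^13 / 3.70×10^14 = 0.0529 m = 5.29 cm.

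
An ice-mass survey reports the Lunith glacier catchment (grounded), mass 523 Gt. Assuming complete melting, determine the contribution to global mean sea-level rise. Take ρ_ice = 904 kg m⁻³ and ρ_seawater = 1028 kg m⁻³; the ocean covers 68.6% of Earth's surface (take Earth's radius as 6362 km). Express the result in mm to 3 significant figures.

Lunith: 523 Gt = 5.230×10^14 kg; dividing by ρ_w = 1028 kg m⁻³ gives 5.088×10^11 m³ of water.
Spread over 3.49×10^14 m² of ocean, Δh = 5.088×10^11 / 3.49×10^14 = 1.46×10^-3 m = 1.46 mm.

≈ 1.46 mm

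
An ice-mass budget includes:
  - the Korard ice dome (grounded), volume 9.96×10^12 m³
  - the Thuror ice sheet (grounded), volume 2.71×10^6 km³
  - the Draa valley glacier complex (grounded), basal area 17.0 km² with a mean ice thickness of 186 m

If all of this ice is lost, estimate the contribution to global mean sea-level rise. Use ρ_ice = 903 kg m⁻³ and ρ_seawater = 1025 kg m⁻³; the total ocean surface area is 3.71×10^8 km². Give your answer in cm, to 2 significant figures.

Korard: 9.96×10^12 m³ × (903/1025) = 8.775×10^12 m³ of water.
Thuror: 2.71×10^6 km³ × (903/1025) = 2.387×10^6 km³ of water.
Draa: ice volume = 17.0 km² × 186 m = 3.162 km³; 3.162 × (903/1025) = 2.786 km³ of water.
Total added water ≈ 2.396×10^15 m³ over 3.71×10^14 m² → Δh = 6.46 m = 650 cm.

≈ 650 cm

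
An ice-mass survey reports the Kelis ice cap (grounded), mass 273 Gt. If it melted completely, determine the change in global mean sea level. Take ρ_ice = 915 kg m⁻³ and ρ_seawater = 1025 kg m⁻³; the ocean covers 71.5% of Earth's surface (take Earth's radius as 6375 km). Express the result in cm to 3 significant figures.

Kelis: 273 Gt = 2.730×10^14 kg; dividing by ρ_w = 1025 kg m⁻³ gives 2.663×10^11 m³ of water.
Spread over 3.65×10^14 m² of ocean, Δh = 2.663×10^11 / 3.65×10^14 = 7.29×10^-4 m = 0.0729 cm.

≈ 0.0729 cm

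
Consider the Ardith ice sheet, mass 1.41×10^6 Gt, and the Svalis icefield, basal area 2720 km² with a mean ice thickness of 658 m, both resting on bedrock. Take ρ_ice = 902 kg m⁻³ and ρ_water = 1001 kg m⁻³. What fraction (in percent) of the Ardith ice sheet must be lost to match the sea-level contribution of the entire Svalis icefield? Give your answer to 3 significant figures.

Equal sea-level rise means equal mass of meltwater, i.e. equal mass of ice lost.
Ice mass of Svalis: 1.614×10^15 kg; ice mass of Ardith: 1.410×10^18 kg.
Fraction required = 1.614×10^15 / 1.410×10^18 = 1.14×10^-3 → 0.114 %.

≈ 0.114 %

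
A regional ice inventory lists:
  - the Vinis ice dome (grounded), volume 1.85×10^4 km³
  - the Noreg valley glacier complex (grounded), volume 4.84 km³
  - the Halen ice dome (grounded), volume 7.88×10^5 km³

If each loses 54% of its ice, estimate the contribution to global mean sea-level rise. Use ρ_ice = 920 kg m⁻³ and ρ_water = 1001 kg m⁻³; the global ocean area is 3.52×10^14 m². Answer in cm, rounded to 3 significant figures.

≈ 114 cm

Vinis: 0.54 × 1.85×10^4 km³ × (920/1001) = 9182 km³ of water.
Noreg: 0.54 × 4.84 km³ × (920/1001) = 2.402 km³ of water.
Halen: 0.54 × 7.88×10^5 km³ × (920/1001) = 3.911×10^5 km³ of water.
Total added water ≈ 4.003×10^14 m³ over 3.52×10^14 m² → Δh = 1.14 m = 114 cm.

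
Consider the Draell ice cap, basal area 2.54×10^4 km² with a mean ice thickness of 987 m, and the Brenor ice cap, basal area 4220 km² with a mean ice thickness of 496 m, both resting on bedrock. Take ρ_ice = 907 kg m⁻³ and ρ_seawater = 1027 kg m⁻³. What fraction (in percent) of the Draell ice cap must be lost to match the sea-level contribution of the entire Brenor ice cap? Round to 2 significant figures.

Equal sea-level rise means equal mass of meltwater, i.e. equal mass of ice lost.
Ice mass of Brenor: 1.898×10^15 kg; ice mass of Draell: 2.274×10^16 kg.
Fraction required = 1.898×10^15 / 2.274×10^16 = 0.0835 → 8.3 %.

≈ 8.3 %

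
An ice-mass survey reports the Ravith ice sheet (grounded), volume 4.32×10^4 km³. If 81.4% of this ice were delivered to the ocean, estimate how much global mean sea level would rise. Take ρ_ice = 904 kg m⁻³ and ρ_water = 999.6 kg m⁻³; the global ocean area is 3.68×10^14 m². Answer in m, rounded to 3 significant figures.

Ravith: 0.814 × 4.32×10^4 km³ × (904/999.6) = 3.180×10^4 km³ of water.
Spread over 3.68×10^14 m² of ocean, Δh = 3.180×10^13 / 3.68×10^14 = 0.0864 m.

≈ 0.0864 m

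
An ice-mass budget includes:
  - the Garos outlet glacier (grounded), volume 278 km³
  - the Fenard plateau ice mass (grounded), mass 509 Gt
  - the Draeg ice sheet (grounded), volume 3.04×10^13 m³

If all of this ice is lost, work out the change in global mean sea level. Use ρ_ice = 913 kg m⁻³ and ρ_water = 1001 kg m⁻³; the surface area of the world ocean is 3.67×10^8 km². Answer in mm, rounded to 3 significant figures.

Garos: 278 km³ × (913/1001) = 253.6 km³ of water.
Fenard: 509 Gt = 5.090×10^14 kg; dividing by ρ_w = 1001 kg m⁻³ gives 5.085×10^11 m³ of water.
Draeg: 3.04×10^13 m³ × (913/1001) = 2.773×10^13 m³ of water.
Total added water ≈ 2.849×10^13 m³ over 3.67×10^14 m² → Δh = 0.0776 m = 77.6 mm.

≈ 77.6 mm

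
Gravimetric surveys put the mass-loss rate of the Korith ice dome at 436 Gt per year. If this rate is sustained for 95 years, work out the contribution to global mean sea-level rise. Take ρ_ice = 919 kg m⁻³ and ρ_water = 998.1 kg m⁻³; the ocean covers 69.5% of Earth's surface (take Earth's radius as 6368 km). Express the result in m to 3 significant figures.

≈ 0.117 m

Total mass lost = 436 Gt/yr × 95 yr = 4.142×10^4 Gt = 4.142×10^16 kg.
ρ_w = 998.1 kg m⁻³, so water volume = 4.142×10^16 / 998.1 = 4.150×10^13 m³.
Δh = 4.150×10^13 / 3.54×10^14 = 0.117 m.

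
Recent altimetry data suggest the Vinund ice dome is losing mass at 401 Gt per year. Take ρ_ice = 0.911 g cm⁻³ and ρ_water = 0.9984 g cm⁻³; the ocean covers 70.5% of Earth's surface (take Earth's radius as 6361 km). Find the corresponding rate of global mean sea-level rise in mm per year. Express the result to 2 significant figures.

≈ 1.1 mm/yr

ρ_w = 0.9984 g cm⁻³ = 998.4 kg m⁻³. Annual water volume added = 401 Gt / ρ_w = 4.010×10^14 kg / 998.4 kg m⁻³ = 4.016×10^11 m³.
Δh per year = 4.016×10^11 / 3.58×10^14 = 1.12×10^-3 m = 1.1 mm.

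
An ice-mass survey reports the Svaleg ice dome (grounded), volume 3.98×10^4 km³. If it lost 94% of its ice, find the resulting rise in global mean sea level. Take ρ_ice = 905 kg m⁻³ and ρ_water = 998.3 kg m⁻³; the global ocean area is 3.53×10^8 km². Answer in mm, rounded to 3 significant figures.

≈ 96.1 mm

Svaleg: 0.94 × 3.98×10^4 km³ × (905/998.3) = 3.392×10^4 km³ of water.
Spread over 3.53×10^14 m² of ocean, Δh = 3.392×10^13 / 3.53×10^14 = 0.0961 m = 96.1 mm.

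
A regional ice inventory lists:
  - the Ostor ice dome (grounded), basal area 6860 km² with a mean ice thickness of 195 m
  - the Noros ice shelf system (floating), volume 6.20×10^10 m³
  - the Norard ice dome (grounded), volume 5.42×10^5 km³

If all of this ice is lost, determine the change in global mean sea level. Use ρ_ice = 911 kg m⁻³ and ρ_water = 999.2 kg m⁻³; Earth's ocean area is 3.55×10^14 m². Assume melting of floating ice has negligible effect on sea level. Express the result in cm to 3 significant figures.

Ostor: ice volume = 6860 km² × 195 m = 1338 km³; 1338 × (911/999.2) = 1220 km³ of water.
The Noros ice shelf system is floating and already displaces its own weight of water, so its melt adds essentially nothing to sea level.
Norard: 5.42×10^5 km³ × (911/999.2) = 4.942×10^5 km³ of water.
Total added water ≈ 4.954×10^14 m³ over 3.55×10^14 m² → Δh = 1.40 m = 140 cm.

≈ 140 cm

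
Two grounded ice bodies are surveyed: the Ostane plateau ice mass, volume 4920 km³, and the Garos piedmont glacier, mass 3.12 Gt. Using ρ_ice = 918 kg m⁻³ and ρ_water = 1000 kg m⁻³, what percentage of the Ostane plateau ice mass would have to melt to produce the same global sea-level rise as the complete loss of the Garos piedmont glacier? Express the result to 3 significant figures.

≈ 0.0691 %

Equal sea-level rise means equal mass of meltwater, i.e. equal mass of ice lost.
Ice mass of Garos: 3.120×10^12 kg; ice mass of Ostane: 4.517×10^15 kg.
Fraction required = 3.120×10^12 / 4.517×10^15 = 6.91×10^-4 → 0.0691 %.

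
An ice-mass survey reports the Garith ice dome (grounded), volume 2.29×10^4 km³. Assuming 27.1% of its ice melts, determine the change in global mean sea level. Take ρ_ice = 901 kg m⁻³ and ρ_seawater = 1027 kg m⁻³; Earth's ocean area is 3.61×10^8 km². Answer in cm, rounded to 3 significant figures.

Garith: 0.271 × 2.29×10^4 km³ × (901/1027) = 5445 km³ of water.
Spread over 3.61×10^14 m² of ocean, Δh = 5.445×10^12 / 3.61×10^14 = 0.0151 m = 1.51 cm.

≈ 1.51 cm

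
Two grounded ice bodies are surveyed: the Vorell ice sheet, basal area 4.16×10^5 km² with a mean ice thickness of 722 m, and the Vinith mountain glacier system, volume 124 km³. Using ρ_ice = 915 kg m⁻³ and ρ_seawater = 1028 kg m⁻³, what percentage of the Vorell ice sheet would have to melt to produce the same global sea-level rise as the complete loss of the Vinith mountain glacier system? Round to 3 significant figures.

≈ 0.0413 %

Equal sea-level rise means equal mass of meltwater, i.e. equal mass of ice lost.
Ice mass of Vinith: 1.135×10^14 kg; ice mass of Vorell: 2.748×10^17 kg.
Fraction required = 1.135×10^14 / 2.748×10^17 = 4.13×10^-4 → 0.0413 %.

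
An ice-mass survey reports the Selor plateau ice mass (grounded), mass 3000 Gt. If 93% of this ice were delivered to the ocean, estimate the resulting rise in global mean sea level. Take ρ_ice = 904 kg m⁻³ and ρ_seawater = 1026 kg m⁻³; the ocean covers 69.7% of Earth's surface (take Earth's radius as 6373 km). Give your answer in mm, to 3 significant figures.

≈ 7.64 mm

Selor: 0.93 × 3000 Gt = 2.790×10^15 kg; dividing by ρ_w = 1026 kg m⁻³ gives 2.719×10^12 m³ of water.
Spread over 3.56×10^14 m² of ocean, Δh = 2.719×10^12 / 3.56×10^14 = 7.64×10^-3 m = 7.64 mm.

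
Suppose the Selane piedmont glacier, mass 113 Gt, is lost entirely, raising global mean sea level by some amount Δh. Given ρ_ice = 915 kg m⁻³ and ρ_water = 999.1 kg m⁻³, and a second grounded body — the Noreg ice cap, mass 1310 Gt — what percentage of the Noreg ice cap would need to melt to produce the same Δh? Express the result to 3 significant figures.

≈ 8.63 %

Equal sea-level rise means equal mass of meltwater, i.e. equal mass of ice lost.
Ice mass of Selane: 1.130×10^14 kg; ice mass of Noreg: 1.310×10^15 kg.
Fraction required = 1.130×10^14 / 1.310×10^15 = 0.0863 → 8.63 %.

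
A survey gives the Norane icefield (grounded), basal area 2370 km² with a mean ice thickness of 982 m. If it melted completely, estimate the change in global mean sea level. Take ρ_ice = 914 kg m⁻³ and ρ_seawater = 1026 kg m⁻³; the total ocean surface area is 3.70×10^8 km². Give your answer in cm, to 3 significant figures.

Norane: ice volume = 2370 km² × 982 m = 2327 km³; 2327 × (914/1026) = 2073 km³ of water.
Spread over 3.70×10^14 m² of ocean, Δh = 2.073×10^12 / 3.70×10^14 = 5.60×10^-3 m = 0.560 cm.

≈ 0.560 cm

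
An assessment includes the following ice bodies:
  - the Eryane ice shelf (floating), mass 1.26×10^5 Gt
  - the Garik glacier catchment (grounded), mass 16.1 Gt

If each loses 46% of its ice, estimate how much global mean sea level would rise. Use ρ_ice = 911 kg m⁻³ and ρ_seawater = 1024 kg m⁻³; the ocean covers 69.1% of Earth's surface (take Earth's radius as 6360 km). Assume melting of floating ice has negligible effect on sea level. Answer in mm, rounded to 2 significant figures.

≈ 0.021 mm

The Eryane ice shelf is floating and already displaces its own weight of water, so its melt adds essentially nothing to sea level.
Garik: 0.46 × 16.1 Gt = 7.406×10^12 kg; dividing by ρ_w = 1024 kg m⁻³ gives 7.232×10^9 m³ of water.
Total added water ≈ 7.232×10^9 m³ over 3.51×10^14 m² → Δh = 2.06×10^-5 m = 0.021 mm.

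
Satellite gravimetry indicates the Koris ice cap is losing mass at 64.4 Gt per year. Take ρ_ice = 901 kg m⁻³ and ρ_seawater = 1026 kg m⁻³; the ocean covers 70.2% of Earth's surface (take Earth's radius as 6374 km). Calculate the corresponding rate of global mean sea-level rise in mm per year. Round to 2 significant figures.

ρ_w = 1026 kg m⁻³. Annual water volume added = 64.4 Gt / ρ_w = 6.440×10^13 kg / 1026 kg m⁻³ = 6.277×10^10 m³.
Δh per year = 6.277×10^10 / 3.58×10^14 = 1.75×10^-4 m = 0.18 mm.

≈ 0.18 mm/yr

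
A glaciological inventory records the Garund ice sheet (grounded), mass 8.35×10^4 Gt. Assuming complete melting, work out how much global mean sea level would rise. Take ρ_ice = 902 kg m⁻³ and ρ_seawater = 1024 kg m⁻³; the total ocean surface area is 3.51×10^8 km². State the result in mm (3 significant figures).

≈ 232 mm

Garund: 8.35×10^4 Gt = 8.350×10^16 kg; dividing by ρ_w = 1024 kg m⁻³ gives 8.154×10^13 m³ of water.
Spread over 3.51×10^14 m² of ocean, Δh = 8.154×10^13 / 3.51×10^14 = 0.232 m = 232 mm.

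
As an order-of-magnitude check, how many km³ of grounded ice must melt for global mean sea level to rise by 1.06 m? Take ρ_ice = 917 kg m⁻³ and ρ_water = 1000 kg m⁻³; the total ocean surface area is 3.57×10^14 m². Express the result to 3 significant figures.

Required water volume = Δh × A = 1.06 m × 3.57×10^14 m² = 3.784×10^14 m³ = 3.784×10^5 km³.
Ice volume = water volume × ρ_w/ρ_ice = 3.784×10^5 × 1000/917 = 4.13×10^5 km³.

≈ 4.13×10^5 km³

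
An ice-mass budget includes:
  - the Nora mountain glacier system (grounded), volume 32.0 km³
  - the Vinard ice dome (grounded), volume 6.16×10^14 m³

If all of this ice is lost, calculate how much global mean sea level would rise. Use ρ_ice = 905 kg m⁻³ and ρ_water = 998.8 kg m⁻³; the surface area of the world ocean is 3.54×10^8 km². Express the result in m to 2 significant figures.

≈ 1.6 m

Nora: 32.0 km³ × (905/998.8) = 28.99 km³ of water.
Vinard: 6.16×10^14 m³ × (905/998.8) = 5.581×10^14 m³ of water.
Total added water ≈ 5.582×10^14 m³ over 3.54×10^14 m² → Δh = 1.58 m.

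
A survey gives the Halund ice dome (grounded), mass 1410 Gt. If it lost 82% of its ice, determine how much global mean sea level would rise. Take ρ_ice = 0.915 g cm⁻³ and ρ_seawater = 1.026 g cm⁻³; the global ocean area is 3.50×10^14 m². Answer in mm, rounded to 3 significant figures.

≈ 3.22 mm

Halund: 0.82 × 1410 Gt = 1.156×10^15 kg; dividing by ρ_w = 1.026 g cm⁻³ = 1026 kg m⁻³ gives 1.127×10^12 m³ of water.
Spread over 3.50×10^14 m² of ocean, Δh = 1.127×10^12 / 3.50×10^14 = 3.22×10^-3 m = 3.22 mm.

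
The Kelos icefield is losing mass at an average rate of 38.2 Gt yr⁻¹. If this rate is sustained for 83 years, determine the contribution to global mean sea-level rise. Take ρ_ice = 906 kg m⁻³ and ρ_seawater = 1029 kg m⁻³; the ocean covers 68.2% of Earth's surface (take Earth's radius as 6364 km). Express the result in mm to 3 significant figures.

Total mass lost = 38.2 Gt/yr × 83 yr = 3171 Gt = 3.171×10^15 kg.
ρ_w = 1029 kg m⁻³, so water volume = 3.171×10^15 / 1029 = 3.081×10^12 m³.
Δh = 3.081×10^12 / 3.47×10^14 = 8.88×10^-3 m = 8.88 mm.

≈ 8.88 mm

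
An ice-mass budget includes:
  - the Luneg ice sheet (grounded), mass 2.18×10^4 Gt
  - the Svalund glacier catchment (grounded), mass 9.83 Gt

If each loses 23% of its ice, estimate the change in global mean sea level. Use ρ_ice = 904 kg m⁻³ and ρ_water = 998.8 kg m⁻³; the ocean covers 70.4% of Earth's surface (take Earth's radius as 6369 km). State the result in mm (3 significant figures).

Luneg: 0.23 × 2.18×10^4 Gt = 5.014×10^15 kg; dividing by ρ_w = 998.8 kg m⁻³ gives 5.020×10^12 m³ of water.
Svalund: 0.23 × 9.83 Gt = 2.261×10^12 kg; dividing by ρ_w = 998.8 kg m⁻³ gives 2.264×10^9 m³ of water.
Total added water ≈ 5.022×10^12 m³ over 3.59×10^14 m² → Δh = 0.0140 m = 14.0 mm.

≈ 14.0 mm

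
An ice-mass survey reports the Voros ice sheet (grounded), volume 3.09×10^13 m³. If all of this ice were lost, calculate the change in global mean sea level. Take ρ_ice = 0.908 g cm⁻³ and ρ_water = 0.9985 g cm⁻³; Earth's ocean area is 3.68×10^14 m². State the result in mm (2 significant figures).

≈ 76 mm

Voros: 3.09×10^13 m³ × (908/998.5) = 2.810×10^13 m³ of water.
Spread over 3.68×10^14 m² of ocean, Δh = 2.810×10^13 / 3.68×10^14 = 0.0764 m = 76 mm.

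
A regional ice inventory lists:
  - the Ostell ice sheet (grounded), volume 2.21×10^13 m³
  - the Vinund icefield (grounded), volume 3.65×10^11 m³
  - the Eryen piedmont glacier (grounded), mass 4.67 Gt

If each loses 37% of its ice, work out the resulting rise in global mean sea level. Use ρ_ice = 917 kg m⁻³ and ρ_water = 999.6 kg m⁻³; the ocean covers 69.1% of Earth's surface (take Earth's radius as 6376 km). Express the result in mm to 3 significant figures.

≈ 21.6 mm

Ostell: 0.37 × 2.21×10^13 m³ × (917/999.6) = 7.501×10^12 m³ of water.
Vinund: 0.37 × 3.65×10^11 m³ × (917/999.6) = 1.239×10^11 m³ of water.
Eryen: 0.37 × 4.67 Gt = 1.728×10^12 kg; dividing by ρ_w = 999.6 kg m⁻³ gives 1.729×10^9 m³ of water.
Total added water ≈ 7.627×10^12 m³ over 3.53×10^14 m² → Δh = 0.0216 m = 21.6 mm.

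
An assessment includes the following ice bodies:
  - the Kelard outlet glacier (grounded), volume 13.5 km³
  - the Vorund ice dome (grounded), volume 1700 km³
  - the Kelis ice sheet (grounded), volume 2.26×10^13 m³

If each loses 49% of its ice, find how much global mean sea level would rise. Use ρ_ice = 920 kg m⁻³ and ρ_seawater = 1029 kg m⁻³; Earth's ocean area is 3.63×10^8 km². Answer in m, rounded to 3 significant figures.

Kelard: 0.49 × 13.5 km³ × (920/1029) = 5.914 km³ of water.
Vorund: 0.49 × 1700 km³ × (920/1029) = 744.8 km³ of water.
Kelis: 0.49 × 2.26×10^13 m³ × (920/1029) = 9.901×10^12 m³ of water.
Total added water ≈ 1.065×10^13 m³ over 3.63×10^14 m² → Δh = 0.0293 m.

≈ 0.0293 m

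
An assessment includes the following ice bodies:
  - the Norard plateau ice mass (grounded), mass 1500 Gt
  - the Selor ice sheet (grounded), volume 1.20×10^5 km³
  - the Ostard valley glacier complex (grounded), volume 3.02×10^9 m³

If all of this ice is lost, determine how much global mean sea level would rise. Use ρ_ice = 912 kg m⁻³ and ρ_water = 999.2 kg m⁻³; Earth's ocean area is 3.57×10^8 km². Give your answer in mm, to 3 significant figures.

Norard: 1500 Gt = 1.500×10^15 kg; dividing by ρ_w = 999.2 kg m⁻³ gives 1.501×10^12 m³ of water.
Selor: 1.20×10^5 km³ × (912/999.2) = 1.095×10^5 km³ of water.
Ostard: 3.02×10^9 m³ × (912/999.2) = 2.756×10^9 m³ of water.
Total added water ≈ 1.110×10^14 m³ over 3.57×10^14 m² → Δh = 0.311 m = 311 mm.

≈ 311 mm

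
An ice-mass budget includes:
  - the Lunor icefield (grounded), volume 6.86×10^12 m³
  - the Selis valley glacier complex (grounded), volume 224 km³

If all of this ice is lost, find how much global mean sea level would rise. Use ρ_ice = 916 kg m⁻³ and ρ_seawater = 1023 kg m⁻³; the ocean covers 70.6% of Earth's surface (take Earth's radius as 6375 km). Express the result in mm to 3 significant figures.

≈ 17.6 mm

Lunor: 6.86×10^12 m³ × (916/1023) = 6.142×10^12 m³ of water.
Selis: 224 km³ × (916/1023) = 200.6 km³ of water.
Total added water ≈ 6.343×10^12 m³ over 3.61×10^14 m² → Δh = 0.0176 m = 17.6 mm.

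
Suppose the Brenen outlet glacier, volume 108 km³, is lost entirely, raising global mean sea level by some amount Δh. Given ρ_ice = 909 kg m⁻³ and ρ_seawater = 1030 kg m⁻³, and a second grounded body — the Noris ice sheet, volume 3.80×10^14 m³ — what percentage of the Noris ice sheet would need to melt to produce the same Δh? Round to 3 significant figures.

≈ 0.0284 %

Equal sea-level rise means equal mass of meltwater, i.e. equal mass of ice lost.
Ice mass of Brenen: 9.817×10^13 kg; ice mass of Noris: 3.454×10^17 kg.
Fraction required = 9.817×10^13 / 3.454×10^17 = 2.84×10^-4 → 0.0284 %.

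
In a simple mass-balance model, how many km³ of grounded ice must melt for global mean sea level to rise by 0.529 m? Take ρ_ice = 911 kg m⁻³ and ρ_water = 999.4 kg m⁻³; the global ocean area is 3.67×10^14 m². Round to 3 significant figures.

Required water volume = Δh × A = 0.529 m × 3.67×10^14 m² = 1.941×10^14 m³ = 1.941×10^5 km³.
Ice volume = water volume × ρ_w/ρ_ice = 1.941×10^5 × 999.4/911 = 2.13×10^5 km³.

≈ 2.13×10^5 km³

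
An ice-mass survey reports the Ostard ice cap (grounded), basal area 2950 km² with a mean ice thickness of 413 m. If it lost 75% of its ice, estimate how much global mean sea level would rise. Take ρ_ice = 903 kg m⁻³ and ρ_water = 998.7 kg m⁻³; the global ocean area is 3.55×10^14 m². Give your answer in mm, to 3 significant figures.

≈ 2.33 mm

Ostard: ice volume = 2950 km² × 413 m = 1218 km³; 0.75 × 1218 × (903/998.7) = 826.2 km³ of water.
Spread over 3.55×10^14 m² of ocean, Δh = 8.262×10^11 / 3.55×10^14 = 2.33×10^-3 m = 2.33 mm.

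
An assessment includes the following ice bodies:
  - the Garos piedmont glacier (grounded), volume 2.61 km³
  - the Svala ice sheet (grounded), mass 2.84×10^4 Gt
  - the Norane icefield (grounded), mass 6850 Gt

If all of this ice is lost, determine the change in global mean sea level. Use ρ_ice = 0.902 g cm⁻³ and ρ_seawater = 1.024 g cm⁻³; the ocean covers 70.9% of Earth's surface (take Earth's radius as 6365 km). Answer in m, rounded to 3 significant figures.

Garos: 2.61 km³ × (902/1024) = 2.299 km³ of water.
Svala: 2.84×10^4 Gt = 2.840×10^16 kg; dividing by ρ_w = 1.024 g cm⁻³ = 1024 kg m⁻³ gives 2.773×10^13 m³ of water.
Norane: 6850 Gt = 6.850×10^15 kg; dividing by ρ_w = 1024 kg m⁻³ gives 6.689×10^12 m³ of water.
Total added water ≈ 3.443×10^13 m³ over 3.61×10^14 m² → Δh = 0.0954 m.

≈ 0.0954 m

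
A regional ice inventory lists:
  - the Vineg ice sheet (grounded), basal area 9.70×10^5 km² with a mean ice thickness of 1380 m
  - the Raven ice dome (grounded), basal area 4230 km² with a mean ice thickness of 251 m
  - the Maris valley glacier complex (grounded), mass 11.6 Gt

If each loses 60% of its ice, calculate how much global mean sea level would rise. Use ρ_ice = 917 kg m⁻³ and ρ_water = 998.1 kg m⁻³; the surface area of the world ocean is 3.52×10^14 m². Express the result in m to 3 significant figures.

≈ 2.10 m

Vineg: ice volume = 9.70×10^5 km² × 1380 m = 1.339×10^6 km³; 0.6 × 1.339×10^6 × (917/998.1) = 7.379×10^5 km³ of water.
Raven: ice volume = 4230 km² × 251 m = 1062 km³; 0.6 × 1062 × (917/998.1) = 585.3 km³ of water.
Maris: 0.6 × 11.6 Gt = 6.960×10^12 kg; dividing by ρ_w = 998.1 kg m⁻³ gives 6.973×10^9 m³ of water.
Total added water ≈ 7.385×10^14 m³ over 3.52×10^14 m² → Δh = 2.10 m.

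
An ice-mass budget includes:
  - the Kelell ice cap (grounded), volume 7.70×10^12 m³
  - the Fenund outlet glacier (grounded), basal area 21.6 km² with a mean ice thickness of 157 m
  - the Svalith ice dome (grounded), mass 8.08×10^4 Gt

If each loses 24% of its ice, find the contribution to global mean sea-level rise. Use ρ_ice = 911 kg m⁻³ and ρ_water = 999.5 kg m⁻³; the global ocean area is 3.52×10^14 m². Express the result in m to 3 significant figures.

≈ 0.0599 m

Kelell: 0.24 × 7.70×10^12 m³ × (911/999.5) = 1.684×10^12 m³ of water.
Fenund: ice volume = 21.6 km² × 157 m = 3.391 km³; 0.24 × 3.391 × (911/999.5) = 0.7418 km³ of water.
Svalith: 0.24 × 8.08×10^4 Gt = 1.939×10^16 kg; dividing by ρ_w = 999.5 kg m⁻³ gives 1.940×10^13 m³ of water.
Total added water ≈ 2.109×10^13 m³ over 3.52×10^14 m² → Δh = 0.0599 m.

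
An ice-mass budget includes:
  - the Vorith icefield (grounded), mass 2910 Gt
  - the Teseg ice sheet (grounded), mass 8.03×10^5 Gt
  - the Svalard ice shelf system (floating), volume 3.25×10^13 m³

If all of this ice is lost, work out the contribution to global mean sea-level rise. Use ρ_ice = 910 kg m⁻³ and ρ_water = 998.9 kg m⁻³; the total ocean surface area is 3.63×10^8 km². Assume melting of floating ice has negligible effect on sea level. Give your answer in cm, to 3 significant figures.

≈ 222 cm

Vorith: 2910 Gt = 2.910×10^15 kg; dividing by ρ_w = 998.9 kg m⁻³ gives 2.913×10^12 m³ of water.
Teseg: 8.03×10^5 Gt = 8.030×10^17 kg; dividing by ρ_w = 998.9 kg m⁻³ gives 8.039×10^14 m³ of water.
The Svalard ice shelf system is floating and already displaces its own weight of water, so its melt adds essentially nothing to sea level.
Total added water ≈ 8.068×10^14 m³ over 3.63×10^14 m² → Δh = 2.22 m = 222 cm.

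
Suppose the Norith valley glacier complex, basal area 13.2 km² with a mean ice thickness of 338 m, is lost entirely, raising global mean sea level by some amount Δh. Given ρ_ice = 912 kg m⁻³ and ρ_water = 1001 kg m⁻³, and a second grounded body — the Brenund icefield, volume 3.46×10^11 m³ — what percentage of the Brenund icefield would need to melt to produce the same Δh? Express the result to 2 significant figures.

Equal sea-level rise means equal mass of meltwater, i.e. equal mass of ice lost.
Ice mass of Norith: 4.069×10^12 kg; ice mass of Brenund: 3.156×10^14 kg.
Fraction required = 4.069×10^12 / 3.156×10^14 = 0.0129 → 1.3 %.

≈ 1.3 %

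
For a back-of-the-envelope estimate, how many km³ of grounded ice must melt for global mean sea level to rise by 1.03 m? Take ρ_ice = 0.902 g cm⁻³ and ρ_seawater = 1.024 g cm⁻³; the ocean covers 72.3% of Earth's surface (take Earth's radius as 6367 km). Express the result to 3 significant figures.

≈ 4.31×10^5 km³

Required water volume = Δh × A = 1.03 m × 3.68×10^14 m² = 3.794×10^14 m³ = 3.794×10^5 km³.
Ice volume = water volume × ρ_w/ρ_ice = 3.794×10^5 × 1024/902 = 4.31×10^5 km³.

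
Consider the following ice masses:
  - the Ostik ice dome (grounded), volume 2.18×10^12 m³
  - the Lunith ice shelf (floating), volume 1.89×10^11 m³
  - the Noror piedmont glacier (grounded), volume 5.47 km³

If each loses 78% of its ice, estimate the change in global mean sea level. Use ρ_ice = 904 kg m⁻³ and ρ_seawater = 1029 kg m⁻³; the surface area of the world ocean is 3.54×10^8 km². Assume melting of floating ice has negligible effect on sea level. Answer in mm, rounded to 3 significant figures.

Ostik: 0.78 × 2.18×10^12 m³ × (904/1029) = 1.494×10^12 m³ of water.
The Lunith ice shelf is floating and already displaces its own weight of water, so its melt adds essentially nothing to sea level.
Noror: 0.78 × 5.47 km³ × (904/1029) = 3.748 km³ of water.
Total added water ≈ 1.498×10^12 m³ over 3.54×10^14 m² → Δh = 4.23×10^-3 m = 4.23 mm.

≈ 4.23 mm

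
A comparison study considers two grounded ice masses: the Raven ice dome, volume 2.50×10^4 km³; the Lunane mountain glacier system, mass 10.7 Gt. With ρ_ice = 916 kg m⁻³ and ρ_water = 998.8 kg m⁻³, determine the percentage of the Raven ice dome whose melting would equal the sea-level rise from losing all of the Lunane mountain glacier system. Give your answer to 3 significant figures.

≈ 0.0467 %

Equal sea-level rise means equal mass of meltwater, i.e. equal mass of ice lost.
Ice mass of Lunane: 1.070×10^13 kg; ice mass of Raven: 2.290×10^16 kg.
Fraction required = 1.070×10^13 / 2.290×10^16 = 4.67×10^-4 → 0.0467 %.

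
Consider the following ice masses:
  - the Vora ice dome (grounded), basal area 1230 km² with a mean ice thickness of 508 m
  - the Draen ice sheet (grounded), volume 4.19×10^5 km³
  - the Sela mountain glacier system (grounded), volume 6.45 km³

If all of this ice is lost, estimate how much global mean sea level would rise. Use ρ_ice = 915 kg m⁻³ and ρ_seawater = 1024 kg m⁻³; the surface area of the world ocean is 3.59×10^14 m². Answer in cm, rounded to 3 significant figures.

Vora: ice volume = 1230 km² × 508 m = 624.8 km³; 624.8 × (915/1024) = 558.3 km³ of water.
Draen: 4.19×10^5 km³ × (915/1024) = 3.744×10^5 km³ of water.
Sela: 6.45 km³ × (915/1024) = 5.763 km³ of water.
Total added water ≈ 3.750×10^14 m³ over 3.59×10^14 m² → Δh = 1.04 m = 104 cm.

≈ 104 cm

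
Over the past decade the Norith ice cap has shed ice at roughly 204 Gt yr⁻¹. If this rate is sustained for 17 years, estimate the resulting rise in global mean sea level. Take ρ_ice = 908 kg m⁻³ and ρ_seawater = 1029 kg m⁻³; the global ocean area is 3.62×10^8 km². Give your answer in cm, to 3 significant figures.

Total mass lost = 204 Gt/yr × 17 yr = 3468 Gt = 3.468×10^15 kg.
ρ_w = 1029 kg m⁻³, so water volume = 3.468×10^15 / 1029 = 3.370×10^12 m³.
Δh = 3.370×10^12 / 3.62×10^14 = 9.31×10^-3 m = 0.931 cm.

≈ 0.931 cm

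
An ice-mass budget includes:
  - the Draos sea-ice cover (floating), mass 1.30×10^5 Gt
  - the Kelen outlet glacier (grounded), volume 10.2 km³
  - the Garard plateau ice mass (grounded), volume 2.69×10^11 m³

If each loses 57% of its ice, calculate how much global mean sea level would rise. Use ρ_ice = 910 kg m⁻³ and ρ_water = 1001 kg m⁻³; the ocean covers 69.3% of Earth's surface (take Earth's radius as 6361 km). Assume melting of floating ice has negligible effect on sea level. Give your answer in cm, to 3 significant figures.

≈ 0.0411 cm

The Draos sea-ice cover is floating and already displaces its own weight of water, so its melt adds essentially nothing to sea level.
Kelen: 0.57 × 10.2 km³ × (910/1001) = 5.285 km³ of water.
Garard: 0.57 × 2.69×10^11 m³ × (910/1001) = 1.394×10^11 m³ of water.
Total added water ≈ 1.447×10^11 m³ over 3.52×10^14 m² → Δh = 4.11×10^-4 m = 0.0411 cm.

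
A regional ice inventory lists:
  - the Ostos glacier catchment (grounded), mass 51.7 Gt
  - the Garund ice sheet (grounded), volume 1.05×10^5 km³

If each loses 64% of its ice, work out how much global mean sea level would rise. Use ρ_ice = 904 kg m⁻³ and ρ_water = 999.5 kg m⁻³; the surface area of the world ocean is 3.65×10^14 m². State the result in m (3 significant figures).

≈ 0.167 m

Ostos: 0.64 × 51.7 Gt = 3.309×10^13 kg; dividing by ρ_w = 999.5 kg m⁻³ gives 3.310×10^10 m³ of water.
Garund: 0.64 × 1.05×10^5 km³ × (904/999.5) = 6.078×10^4 km³ of water.
Total added water ≈ 6.081×10^13 m³ over 3.65×10^14 m² → Δh = 0.167 m.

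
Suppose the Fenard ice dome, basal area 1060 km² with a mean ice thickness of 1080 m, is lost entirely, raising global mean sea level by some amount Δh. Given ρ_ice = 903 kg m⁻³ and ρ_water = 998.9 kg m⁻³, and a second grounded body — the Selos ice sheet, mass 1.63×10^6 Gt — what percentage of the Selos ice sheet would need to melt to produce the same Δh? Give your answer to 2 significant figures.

Equal sea-level rise means equal mass of meltwater, i.e. equal mass of ice lost.
Ice mass of Fenard: 1.034×10^15 kg; ice mass of Selos: 1.630×10^18 kg.
Fraction required = 1.034×10^15 / 1.630×10^18 = 6.34×10^-4 → 0.063 %.

≈ 0.063 %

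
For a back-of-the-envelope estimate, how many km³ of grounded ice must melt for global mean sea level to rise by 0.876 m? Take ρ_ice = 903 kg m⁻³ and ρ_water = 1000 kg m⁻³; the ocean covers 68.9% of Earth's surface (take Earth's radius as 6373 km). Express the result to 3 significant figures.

≈ 3.41×10^5 km³

Required water volume = Δh × A = 0.876 m × 3.52×10^14 m² = 3.080×10^14 m³ = 3.080×10^5 km³.
Ice volume = water volume × ρ_w/ρ_ice = 3.080×10^5 × 1000/903 = 3.41×10^5 km³.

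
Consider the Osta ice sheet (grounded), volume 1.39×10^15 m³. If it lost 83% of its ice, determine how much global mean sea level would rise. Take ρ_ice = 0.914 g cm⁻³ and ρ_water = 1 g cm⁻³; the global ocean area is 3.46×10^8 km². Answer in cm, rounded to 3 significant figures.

Osta: 0.83 × 1.39×10^15 m³ × (914/1000) = 1.054×10^15 m³ of water.
Spread over 3.46×10^14 m² of ocean, Δh = 1.054×10^15 / 3.46×10^14 = 3.05 m = 305 cm.

≈ 305 cm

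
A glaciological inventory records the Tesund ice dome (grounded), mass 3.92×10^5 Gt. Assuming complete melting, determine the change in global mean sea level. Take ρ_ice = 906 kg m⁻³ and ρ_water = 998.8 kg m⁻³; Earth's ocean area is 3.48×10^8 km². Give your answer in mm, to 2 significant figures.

Tesund: 3.92×10^5 Gt = 3.920×10^17 kg; dividing by ρ_w = 998.8 kg m⁻³ gives 3.925×10^14 m³ of water.
Spread over 3.48×10^14 m² of ocean, Δh = 3.925×10^14 / 3.48×10^14 = 1.13 m = 1100 mm.

≈ 1100 mm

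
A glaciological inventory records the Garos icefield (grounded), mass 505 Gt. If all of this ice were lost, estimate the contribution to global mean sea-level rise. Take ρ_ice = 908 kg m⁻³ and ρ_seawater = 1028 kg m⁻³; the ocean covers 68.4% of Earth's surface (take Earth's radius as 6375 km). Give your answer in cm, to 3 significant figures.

Garos: 505 Gt = 5.050×10^14 kg; dividing by ρ_w = 1028 kg m⁻³ gives 4.912×10^11 m³ of water.
Spread over 3.49×10^14 m² of ocean, Δh = 4.912×10^11 / 3.49×10^14 = 1.41×10^-3 m = 0.141 cm.

≈ 0.141 cm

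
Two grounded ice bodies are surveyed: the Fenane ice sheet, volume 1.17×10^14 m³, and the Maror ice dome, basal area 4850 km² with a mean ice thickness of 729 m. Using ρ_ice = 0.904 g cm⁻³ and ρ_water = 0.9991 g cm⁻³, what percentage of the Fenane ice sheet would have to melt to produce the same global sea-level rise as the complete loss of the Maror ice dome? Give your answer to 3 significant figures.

Equal sea-level rise means equal mass of meltwater, i.e. equal mass of ice lost.
Ice mass of Maror: 3.196×10^15 kg; ice mass of Fenane: 1.058×10^17 kg.
Fraction required = 3.196×10^15 / 1.058×10^17 = 0.0302 → 3.02 %.

≈ 3.02 %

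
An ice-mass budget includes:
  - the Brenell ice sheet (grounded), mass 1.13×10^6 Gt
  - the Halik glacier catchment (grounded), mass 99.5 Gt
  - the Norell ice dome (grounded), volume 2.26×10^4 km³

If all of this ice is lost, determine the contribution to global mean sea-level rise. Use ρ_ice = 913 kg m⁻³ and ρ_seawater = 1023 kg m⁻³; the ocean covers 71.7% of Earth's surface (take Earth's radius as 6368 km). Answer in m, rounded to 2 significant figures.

≈ 3.1 m

Brenell: 1.13×10^6 Gt = 1.130×10^18 kg; dividing by ρ_w = 1023 kg m⁻³ gives 1.105×10^15 m³ of water.
Halik: 99.5 Gt = 9.950×10^13 kg; dividing by ρ_w = 1023 kg m⁻³ gives 9.726×10^10 m³ of water.
Norell: 2.26×10^4 km³ × (913/1023) = 2.017×10^4 km³ of water.
Total added water ≈ 1.125×10^15 m³ over 3.65×10^14 m² → Δh = 3.08 m.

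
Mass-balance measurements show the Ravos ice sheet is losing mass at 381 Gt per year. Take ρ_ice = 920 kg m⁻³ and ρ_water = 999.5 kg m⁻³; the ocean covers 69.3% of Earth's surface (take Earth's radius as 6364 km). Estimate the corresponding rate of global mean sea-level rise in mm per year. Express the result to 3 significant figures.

ρ_w = 999.5 kg m⁻³. Annual water volume added = 381 Gt / ρ_w = 3.810×10^14 kg / 999.5 kg m⁻³ = 3.812×10^11 m³.
Δh per year = 3.812×10^11 / 3.53×10^14 = 1.08×10^-3 m = 1.08 mm.

≈ 1.08 mm/yr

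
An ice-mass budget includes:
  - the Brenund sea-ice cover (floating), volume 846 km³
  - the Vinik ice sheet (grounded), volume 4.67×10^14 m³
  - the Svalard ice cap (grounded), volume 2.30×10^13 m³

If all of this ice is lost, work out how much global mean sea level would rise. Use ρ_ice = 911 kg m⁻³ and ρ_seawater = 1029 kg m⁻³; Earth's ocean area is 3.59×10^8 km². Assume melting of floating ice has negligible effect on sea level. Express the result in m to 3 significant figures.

≈ 1.21 m

The Brenund sea-ice cover is floating and already displaces its own weight of water, so its melt adds essentially nothing to sea level.
Vinik: 4.67×10^14 m³ × (911/1029) = 4.134×10^14 m³ of water.
Svalard: 2.30×10^13 m³ × (911/1029) = 2.036×10^13 m³ of water.
Total added water ≈ 4.338×10^14 m³ over 3.59×10^14 m² → Δh = 1.21 m.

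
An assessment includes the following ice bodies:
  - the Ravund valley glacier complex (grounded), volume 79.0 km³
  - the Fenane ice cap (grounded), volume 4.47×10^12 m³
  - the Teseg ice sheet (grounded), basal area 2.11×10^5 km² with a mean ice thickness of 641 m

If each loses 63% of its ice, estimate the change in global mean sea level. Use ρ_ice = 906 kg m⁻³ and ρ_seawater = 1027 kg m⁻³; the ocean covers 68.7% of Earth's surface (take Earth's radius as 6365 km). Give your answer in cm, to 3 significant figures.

Ravund: 0.63 × 79.0 km³ × (906/1027) = 43.91 km³ of water.
Fenane: 0.63 × 4.47×10^12 m³ × (906/1027) = 2.484×10^12 m³ of water.
Teseg: ice volume = 2.11×10^5 km² × 641 m = 1.353×10^5 km³; 0.63 × 1.353×10^5 × (906/1027) = 7.517×10^4 km³ of water.
Total added water ≈ 7.770×10^13 m³ over 3.50×10^14 m² → Δh = 0.222 m = 22.2 cm.

≈ 22.2 cm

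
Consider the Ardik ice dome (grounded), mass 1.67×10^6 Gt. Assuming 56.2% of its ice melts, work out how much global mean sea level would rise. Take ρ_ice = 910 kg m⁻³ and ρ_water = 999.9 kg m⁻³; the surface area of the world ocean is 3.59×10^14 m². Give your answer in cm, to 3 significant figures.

≈ 261 cm

Ardik: 0.562 × 1.67×10^6 Gt = 9.385×10^17 kg; dividing by ρ_w = 999.9 kg m⁻³ gives 9.386×10^14 m³ of water.
Spread over 3.59×10^14 m² of ocean, Δh = 9.386×10^14 / 3.59×10^14 = 2.61 m = 261 cm.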